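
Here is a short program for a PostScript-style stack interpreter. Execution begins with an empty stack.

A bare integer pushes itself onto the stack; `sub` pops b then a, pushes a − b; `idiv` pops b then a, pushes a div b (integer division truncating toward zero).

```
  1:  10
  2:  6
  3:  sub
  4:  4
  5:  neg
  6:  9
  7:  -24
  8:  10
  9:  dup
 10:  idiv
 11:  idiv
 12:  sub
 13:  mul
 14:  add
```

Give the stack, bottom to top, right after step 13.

[4, -132]

10   -> [10]
6    -> [10, 6]
sub  -> [4]
4    -> [4, 4]
neg  -> [4, -4]
9    -> [4, -4, 9]
-24  -> [4, -4, 9, -24]
10   -> [4, -4, 9, -24, 10]
dup  -> [4, -4, 9, -24, 10, 10]
idiv -> [4, -4, 9, -24, 1]
idiv -> [4, -4, 9, -24]
sub  -> [4, -4, 33]
mul  -> [4, -132]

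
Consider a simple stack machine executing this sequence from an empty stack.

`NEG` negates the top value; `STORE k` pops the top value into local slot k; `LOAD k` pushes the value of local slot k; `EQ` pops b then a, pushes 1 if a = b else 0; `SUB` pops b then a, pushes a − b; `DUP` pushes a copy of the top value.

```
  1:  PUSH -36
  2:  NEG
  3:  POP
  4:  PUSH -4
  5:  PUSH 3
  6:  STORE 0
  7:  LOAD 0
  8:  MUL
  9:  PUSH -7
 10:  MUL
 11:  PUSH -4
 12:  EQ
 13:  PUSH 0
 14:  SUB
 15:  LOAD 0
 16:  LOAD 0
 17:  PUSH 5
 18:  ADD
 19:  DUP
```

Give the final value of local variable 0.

3

PUSH -36 -> [-36]
NEG      -> [36]
POP      -> []
PUSH -4  -> [-4]
PUSH 3   -> [-4, 3]
STORE 0  -> [-4]
LOAD 0   -> [-4, 3]
MUL      -> [-12]
PUSH -7  -> [-12, -7]
MUL      -> [84]
PUSH -4  -> [84, -4]
EQ       -> [0]
PUSH 0   -> [0, 0]
SUB      -> [0]
LOAD 0   -> [0, 3]
LOAD 0   -> [0, 3, 3]
PUSH 5   -> [0, 3, 3, 5]
ADD      -> [0, 3, 8]
DUP      -> [0, 3, 8, 8]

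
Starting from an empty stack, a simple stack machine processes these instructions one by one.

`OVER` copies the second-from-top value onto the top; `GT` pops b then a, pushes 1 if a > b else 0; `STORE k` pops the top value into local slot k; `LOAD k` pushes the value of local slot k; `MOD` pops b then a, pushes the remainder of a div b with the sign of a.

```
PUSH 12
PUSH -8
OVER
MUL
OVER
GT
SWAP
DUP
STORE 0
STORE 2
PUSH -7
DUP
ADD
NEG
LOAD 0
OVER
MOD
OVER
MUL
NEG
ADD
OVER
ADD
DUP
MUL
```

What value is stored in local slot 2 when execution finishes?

PUSH 12 → 12
PUSH -8 → 12 -8
OVER    → 12 -8 12
MUL     → 12 -96
OVER    → 12 -96 12
GT      → 12 0
SWAP    → 0 12
DUP     → 0 12 12
STORE 0 → 0 12
STORE 2 → 0
PUSH -7 → 0 -7
DUP     → 0 -7 -7
ADD     → 0 -14
NEG     → 0 14
LOAD 0  → 0 14 12
OVER    → 0 14 12 14
MOD     → 0 14 12
OVER    → 0 14 12 14
MUL     → 0 14 168
NEG     → 0 14 -168
ADD     → 0 -154
OVER    → 0 -154 0
ADD     → 0 -154
DUP     → 0 -154 -154
MUL     → 0 23716

12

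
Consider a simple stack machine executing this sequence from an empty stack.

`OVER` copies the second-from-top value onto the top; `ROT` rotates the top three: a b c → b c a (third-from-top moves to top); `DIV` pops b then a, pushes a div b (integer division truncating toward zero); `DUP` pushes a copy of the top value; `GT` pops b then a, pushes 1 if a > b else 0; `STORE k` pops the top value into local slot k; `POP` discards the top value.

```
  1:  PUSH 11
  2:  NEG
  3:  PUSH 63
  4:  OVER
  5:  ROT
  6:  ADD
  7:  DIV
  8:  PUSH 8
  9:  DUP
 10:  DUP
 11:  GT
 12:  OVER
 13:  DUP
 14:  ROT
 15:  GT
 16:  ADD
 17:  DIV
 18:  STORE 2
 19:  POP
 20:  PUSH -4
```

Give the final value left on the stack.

-4

PUSH 11 -> 11
NEG     -> -11
PUSH 63 -> -11 63
OVER    -> -11 63 -11
ROT     -> 63 -11 -11
ADD     -> 63 -22
DIV     -> -2
PUSH 8  -> -2 8
DUP     -> -2 8 8
DUP     -> -2 8 8 8
GT      -> -2 8 0
OVER    -> -2 8 0 8
DUP     -> -2 8 0 8 8
ROT     -> -2 8 8 8 0
GT      -> -2 8 8 1
ADD     -> -2 8 9
DIV     -> -2 0
STORE 2 -> -2
POP     -> (empty)
PUSH -4 -> -4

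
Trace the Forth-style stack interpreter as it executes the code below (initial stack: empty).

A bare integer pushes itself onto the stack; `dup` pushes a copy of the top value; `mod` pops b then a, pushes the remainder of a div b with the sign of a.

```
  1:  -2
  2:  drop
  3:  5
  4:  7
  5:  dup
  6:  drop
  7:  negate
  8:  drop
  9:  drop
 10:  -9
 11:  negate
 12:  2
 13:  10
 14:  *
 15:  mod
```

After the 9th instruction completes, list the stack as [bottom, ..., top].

-2     -> [-2]
drop   -> []
5      -> [5]
7      -> [5, 7]
dup    -> [5, 7, 7]
drop   -> [5, 7]
negate -> [5, -7]
drop   -> [5]
drop   -> []

[]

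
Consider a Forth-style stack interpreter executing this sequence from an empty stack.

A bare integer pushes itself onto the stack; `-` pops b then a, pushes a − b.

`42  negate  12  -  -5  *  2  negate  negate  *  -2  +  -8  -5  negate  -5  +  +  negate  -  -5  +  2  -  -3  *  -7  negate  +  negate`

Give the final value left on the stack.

1562

42     → 42
negate → -42
12     → -42 12
-      → -54
-5     → -54 -5
*      → 270
2      → 270 2
negate → 270 -2
negate → 270 2
*      → 540
-2     → 540 -2
+      → 538
-8     → 538 -8
-5     → 538 -8 -5
negate → 538 -8 5
-5     → 538 -8 5 -5
+      → 538 -8 0
+      → 538 -8
negate → 538 8
-      → 530
-5     → 530 -5
+      → 525
2      → 525 2
-      → 523
-3     → 523 -3
*      → -1569
-7     → -1569 -7
negate → -1569 7
+      → -1562
negate → 1562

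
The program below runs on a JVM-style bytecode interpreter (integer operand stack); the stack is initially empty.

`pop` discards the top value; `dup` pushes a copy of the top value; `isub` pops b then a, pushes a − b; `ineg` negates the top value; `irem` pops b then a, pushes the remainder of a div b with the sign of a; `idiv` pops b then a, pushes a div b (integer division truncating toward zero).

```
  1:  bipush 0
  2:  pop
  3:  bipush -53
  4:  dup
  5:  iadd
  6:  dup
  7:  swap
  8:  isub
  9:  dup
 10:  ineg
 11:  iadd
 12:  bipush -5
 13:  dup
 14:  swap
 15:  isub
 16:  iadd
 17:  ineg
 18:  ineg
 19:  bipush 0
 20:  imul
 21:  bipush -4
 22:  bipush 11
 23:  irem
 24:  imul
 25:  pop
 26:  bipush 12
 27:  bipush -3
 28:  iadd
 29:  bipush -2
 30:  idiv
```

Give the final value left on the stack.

-4

bipush 0   : [0]
pop        : []
bipush -53 : [-53]
dup        : [-53, -53]
iadd       : [-106]
dup        : [-106, -106]
swap       : [-106, -106]
isub       : [0]
dup        : [0, 0]
ineg       : [0, 0]
iadd       : [0]
bipush -5  : [0, -5]
dup        : [0, -5, -5]
swap       : [0, -5, -5]
isub       : [0, 0]
iadd       : [0]
ineg       : [0]
ineg       : [0]
bipush 0   : [0, 0]
imul       : [0]
bipush -4  : [0, -4]
bipush 11  : [0, -4, 11]
irem       : [0, -4]
imul       : [0]
pop        : []
bipush 12  : [12]
bipush -3  : [12, -3]
iadd       : [9]
bipush -2  : [9, -2]
idiv       : [-4]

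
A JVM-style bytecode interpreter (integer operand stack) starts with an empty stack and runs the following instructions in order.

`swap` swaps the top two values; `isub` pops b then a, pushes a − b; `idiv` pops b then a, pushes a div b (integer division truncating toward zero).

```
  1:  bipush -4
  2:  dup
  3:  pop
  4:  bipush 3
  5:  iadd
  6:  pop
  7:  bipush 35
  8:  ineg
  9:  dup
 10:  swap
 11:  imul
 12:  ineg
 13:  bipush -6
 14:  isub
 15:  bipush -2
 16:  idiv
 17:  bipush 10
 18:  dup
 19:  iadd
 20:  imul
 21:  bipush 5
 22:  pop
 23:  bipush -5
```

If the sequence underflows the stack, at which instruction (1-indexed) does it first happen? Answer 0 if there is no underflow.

0

bipush -4  -4
dup        -4 -4
pop        -4
bipush 3   -4 3
iadd       -1
pop        (empty)
bipush 35  35
ineg       -35
dup        -35 -35
swap       -35 -35
imul       1225
ineg       -1225
bipush -6  -1225 -6
isub       -1219
bipush -2  -1219 -2
idiv       609
bipush 10  609 10
dup        609 10 10
iadd       609 20
imul       12180
bipush 5   12180 5
pop        12180
bipush -5  12180 -5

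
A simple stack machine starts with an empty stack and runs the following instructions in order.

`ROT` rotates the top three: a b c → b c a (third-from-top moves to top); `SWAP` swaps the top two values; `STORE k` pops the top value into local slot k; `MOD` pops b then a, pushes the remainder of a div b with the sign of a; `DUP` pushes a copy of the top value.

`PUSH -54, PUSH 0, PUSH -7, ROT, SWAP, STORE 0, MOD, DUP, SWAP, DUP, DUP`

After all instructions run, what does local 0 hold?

-7

PUSH -54  -54
PUSH 0    -54 0
PUSH -7   -54 0 -7
ROT       0 -7 -54
SWAP      0 -54 -7
STORE 0   0 -54
MOD       0
DUP       0 0
SWAP      0 0
DUP       0 0 0
DUP       0 0 0 0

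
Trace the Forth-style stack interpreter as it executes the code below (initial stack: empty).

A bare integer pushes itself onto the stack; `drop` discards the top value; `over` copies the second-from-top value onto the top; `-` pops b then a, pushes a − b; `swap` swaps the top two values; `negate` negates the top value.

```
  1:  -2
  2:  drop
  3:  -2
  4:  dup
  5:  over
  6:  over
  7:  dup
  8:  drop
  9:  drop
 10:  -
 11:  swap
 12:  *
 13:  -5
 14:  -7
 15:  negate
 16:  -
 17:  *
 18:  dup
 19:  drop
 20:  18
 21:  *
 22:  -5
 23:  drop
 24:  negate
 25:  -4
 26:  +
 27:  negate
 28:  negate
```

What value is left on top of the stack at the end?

-4

-2     -> [-2]
drop   -> []
-2     -> [-2]
dup    -> [-2, -2]
over   -> [-2, -2, -2]
over   -> [-2, -2, -2, -2]
dup    -> [-2, -2, -2, -2, -2]
drop   -> [-2, -2, -2, -2]
drop   -> [-2, -2, -2]
-      -> [-2, 0]
swap   -> [0, -2]
*      -> [0]
-5     -> [0, -5]
-7     -> [0, -5, -7]
negate -> [0, -5, 7]
-      -> [0, -12]
*      -> [0]
dup    -> [0, 0]
drop   -> [0]
18     -> [0, 18]
*      -> [0]
-5     -> [0, -5]
drop   -> [0]
negate -> [0]
-4     -> [0, -4]
+      -> [-4]
negate -> [4]
negate -> [-4]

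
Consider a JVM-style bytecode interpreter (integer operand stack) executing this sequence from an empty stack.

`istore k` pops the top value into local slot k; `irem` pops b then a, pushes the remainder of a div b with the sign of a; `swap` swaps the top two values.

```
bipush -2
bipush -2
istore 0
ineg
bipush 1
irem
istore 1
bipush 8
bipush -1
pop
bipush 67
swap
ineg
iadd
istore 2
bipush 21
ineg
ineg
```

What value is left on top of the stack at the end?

bipush -2 -> [-2]
bipush -2 -> [-2, -2]
istore 0  -> [-2]
ineg      -> [2]
bipush 1  -> [2, 1]
irem      -> [0]
istore 1  -> []
bipush 8  -> [8]
bipush -1 -> [8, -1]
pop       -> [8]
bipush 67 -> [8, 67]
swap      -> [67, 8]
ineg      -> [67, -8]
iadd      -> [59]
istore 2  -> []
bipush 21 -> [21]
ineg      -> [-21]
ineg      -> [21]

21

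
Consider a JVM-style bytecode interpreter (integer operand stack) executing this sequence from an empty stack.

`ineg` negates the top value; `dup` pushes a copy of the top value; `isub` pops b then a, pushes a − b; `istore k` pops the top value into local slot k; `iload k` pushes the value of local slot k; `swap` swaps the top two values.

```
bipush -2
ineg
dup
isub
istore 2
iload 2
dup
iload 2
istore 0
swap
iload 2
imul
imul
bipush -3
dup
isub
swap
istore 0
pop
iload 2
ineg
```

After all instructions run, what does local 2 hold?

0

bipush -2  [-2]
ineg       [2]
dup        [2, 2]
isub       [0]
istore 2   []
iload 2    [0]
dup        [0, 0]
iload 2    [0, 0, 0]
istore 0   [0, 0]
swap       [0, 0]
iload 2    [0, 0, 0]
imul       [0, 0]
imul       [0]
bipush -3  [0, -3]
dup        [0, -3, -3]
isub       [0, 0]
swap       [0, 0]
istore 0   [0]
pop        []
iload 2    [0]
ineg       [0]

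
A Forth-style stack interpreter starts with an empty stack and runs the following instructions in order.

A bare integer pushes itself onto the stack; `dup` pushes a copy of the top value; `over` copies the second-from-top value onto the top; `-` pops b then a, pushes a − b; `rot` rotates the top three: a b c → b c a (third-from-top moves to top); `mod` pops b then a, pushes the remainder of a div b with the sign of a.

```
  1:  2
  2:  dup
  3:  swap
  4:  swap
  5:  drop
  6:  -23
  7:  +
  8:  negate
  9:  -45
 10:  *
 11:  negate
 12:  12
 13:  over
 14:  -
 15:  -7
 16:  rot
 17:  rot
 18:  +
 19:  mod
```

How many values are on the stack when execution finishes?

2      : [2]
dup    : [2, 2]
swap   : [2, 2]
swap   : [2, 2]
drop   : [2]
-23    : [2, -23]
+      : [-21]
negate : [21]
-45    : [21, -45]
*      : [-945]
negate : [945]
12     : [945, 12]
over   : [945, 12, 945]
-      : [945, -933]
-7     : [945, -933, -7]
rot    : [-933, -7, 945]
rot    : [-7, 945, -933]
+      : [-7, 12]
mod    : [-7]

1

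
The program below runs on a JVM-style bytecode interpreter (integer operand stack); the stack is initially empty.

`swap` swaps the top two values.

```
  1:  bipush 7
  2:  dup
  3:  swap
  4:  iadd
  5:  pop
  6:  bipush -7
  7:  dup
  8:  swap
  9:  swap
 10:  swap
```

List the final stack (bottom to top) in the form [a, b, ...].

[-7, -7]

bipush 7  → 7
dup       → 7 7
swap      → 7 7
iadd      → 14
pop       → (empty)
bipush -7 → -7
dup       → -7 -7
swap      → -7 -7
swap      → -7 -7
swap      → -7 -7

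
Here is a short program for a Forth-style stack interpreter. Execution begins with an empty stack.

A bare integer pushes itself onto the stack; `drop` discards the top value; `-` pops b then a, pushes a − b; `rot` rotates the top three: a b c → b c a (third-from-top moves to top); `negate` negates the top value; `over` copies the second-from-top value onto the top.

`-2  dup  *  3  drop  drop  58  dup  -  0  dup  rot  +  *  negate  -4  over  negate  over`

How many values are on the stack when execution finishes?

4

-2     -> -2
dup    -> -2 -2
*      -> 4
3      -> 4 3
drop   -> 4
drop   -> (empty)
58     -> 58
dup    -> 58 58
-      -> 0
0      -> 0 0
dup    -> 0 0 0
rot    -> 0 0 0
+      -> 0 0
*      -> 0
negate -> 0
-4     -> 0 -4
over   -> 0 -4 0
negate -> 0 -4 0
over   -> 0 -4 0 -4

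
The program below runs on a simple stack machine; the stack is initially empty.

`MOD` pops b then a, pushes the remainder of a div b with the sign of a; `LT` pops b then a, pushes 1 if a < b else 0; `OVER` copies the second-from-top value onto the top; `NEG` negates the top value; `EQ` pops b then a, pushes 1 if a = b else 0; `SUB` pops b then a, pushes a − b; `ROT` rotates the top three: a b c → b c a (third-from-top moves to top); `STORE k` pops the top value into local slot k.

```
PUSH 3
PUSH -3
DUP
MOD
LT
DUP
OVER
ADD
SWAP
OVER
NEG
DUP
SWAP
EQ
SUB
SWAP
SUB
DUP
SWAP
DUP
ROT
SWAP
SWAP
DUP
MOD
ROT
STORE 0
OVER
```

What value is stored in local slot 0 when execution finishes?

-1

PUSH 3   3
PUSH -3  3 -3
DUP      3 -3 -3
MOD      3 0
LT       0
DUP      0 0
OVER     0 0 0
ADD      0 0
SWAP     0 0
OVER     0 0 0
NEG      0 0 0
DUP      0 0 0 0
SWAP     0 0 0 0
EQ       0 0 1
SUB      0 -1
SWAP     -1 0
SUB      -1
DUP      -1 -1
SWAP     -1 -1
DUP      -1 -1 -1
ROT      -1 -1 -1
SWAP     -1 -1 -1
SWAP     -1 -1 -1
DUP      -1 -1 -1 -1
MOD      -1 -1 0
ROT      -1 0 -1
STORE 0  -1 0
OVER     -1 0 -1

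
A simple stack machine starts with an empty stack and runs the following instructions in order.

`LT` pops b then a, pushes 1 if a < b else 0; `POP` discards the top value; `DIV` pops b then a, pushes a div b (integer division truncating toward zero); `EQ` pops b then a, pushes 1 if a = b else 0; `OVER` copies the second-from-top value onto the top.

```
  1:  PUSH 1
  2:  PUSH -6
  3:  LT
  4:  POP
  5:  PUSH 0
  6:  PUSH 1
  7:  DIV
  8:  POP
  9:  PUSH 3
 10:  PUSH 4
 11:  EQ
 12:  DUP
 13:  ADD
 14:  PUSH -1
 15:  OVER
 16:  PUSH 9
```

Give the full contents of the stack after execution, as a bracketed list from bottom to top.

PUSH 1  → 1
PUSH -6 → 1 -6
LT      → 0
POP     → (empty)
PUSH 0  → 0
PUSH 1  → 0 1
DIV     → 0
POP     → (empty)
PUSH 3  → 3
PUSH 4  → 3 4
EQ      → 0
DUP     → 0 0
ADD     → 0
PUSH -1 → 0 -1
OVER    → 0 -1 0
PUSH 9  → 0 -1 0 9

[0, -1, 0, 9]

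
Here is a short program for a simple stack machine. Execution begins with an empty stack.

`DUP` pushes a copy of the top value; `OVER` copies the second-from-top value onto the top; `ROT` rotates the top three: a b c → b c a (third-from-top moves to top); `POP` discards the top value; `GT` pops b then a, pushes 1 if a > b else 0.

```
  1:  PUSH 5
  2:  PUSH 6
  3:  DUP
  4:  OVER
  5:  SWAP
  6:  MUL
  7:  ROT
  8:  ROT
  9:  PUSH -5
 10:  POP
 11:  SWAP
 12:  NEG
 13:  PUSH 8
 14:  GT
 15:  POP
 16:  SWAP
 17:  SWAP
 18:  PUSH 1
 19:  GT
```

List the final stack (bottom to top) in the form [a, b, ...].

[36, 1]

PUSH 5   [5]
PUSH 6   [5, 6]
DUP      [5, 6, 6]
OVER     [5, 6, 6, 6]
SWAP     [5, 6, 6, 6]
MUL      [5, 6, 36]
ROT      [6, 36, 5]
ROT      [36, 5, 6]
PUSH -5  [36, 5, 6, -5]
POP      [36, 5, 6]
SWAP     [36, 6, 5]
NEG      [36, 6, -5]
PUSH 8   [36, 6, -5, 8]
GT       [36, 6, 0]
POP      [36, 6]
SWAP     [6, 36]
SWAP     [36, 6]
PUSH 1   [36, 6, 1]
GT       [36, 1]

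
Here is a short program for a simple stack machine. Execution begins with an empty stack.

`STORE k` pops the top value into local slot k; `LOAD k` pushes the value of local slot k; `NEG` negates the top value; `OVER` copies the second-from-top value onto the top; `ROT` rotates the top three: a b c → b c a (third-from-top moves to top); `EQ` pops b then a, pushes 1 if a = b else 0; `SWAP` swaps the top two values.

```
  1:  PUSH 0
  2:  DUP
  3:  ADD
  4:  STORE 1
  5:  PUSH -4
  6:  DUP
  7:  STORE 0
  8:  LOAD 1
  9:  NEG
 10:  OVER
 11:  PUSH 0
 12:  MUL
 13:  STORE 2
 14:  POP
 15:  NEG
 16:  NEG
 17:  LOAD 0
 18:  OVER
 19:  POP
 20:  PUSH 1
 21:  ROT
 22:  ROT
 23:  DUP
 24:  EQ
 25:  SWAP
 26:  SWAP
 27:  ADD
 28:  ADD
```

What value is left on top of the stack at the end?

-2

PUSH 0  → 0
DUP     → 0 0
ADD     → 0
STORE 1 → (empty)
PUSH -4 → -4
DUP     → -4 -4
STORE 0 → -4
LOAD 1  → -4 0
NEG     → -4 0
OVER    → -4 0 -4
PUSH 0  → -4 0 -4 0
MUL     → -4 0 0
STORE 2 → -4 0
POP     → -4
NEG     → 4
NEG     → -4
LOAD 0  → -4 -4
OVER    → -4 -4 -4
POP     → -4 -4
PUSH 1  → -4 -4 1
ROT     → -4 1 -4
ROT     → 1 -4 -4
DUP     → 1 -4 -4 -4
EQ      → 1 -4 1
SWAP    → 1 1 -4
SWAP    → 1 -4 1
ADD     → 1 -3
ADD     → -2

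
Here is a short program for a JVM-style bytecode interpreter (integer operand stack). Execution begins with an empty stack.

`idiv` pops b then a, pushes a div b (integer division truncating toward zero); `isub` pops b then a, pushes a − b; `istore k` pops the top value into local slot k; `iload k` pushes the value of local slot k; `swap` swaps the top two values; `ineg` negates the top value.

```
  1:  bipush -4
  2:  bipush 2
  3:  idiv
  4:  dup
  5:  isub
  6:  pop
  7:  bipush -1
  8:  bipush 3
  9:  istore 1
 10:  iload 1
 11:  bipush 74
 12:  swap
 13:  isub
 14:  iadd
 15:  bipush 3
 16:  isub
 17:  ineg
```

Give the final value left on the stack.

bipush -4 -> -4
bipush 2  -> -4 2
idiv      -> -2
dup       -> -2 -2
isub      -> 0
pop       -> (empty)
bipush -1 -> -1
bipush 3  -> -1 3
istore 1  -> -1
iload 1   -> -1 3
bipush 74 -> -1 3 74
swap      -> -1 74 3
isub      -> -1 71
iadd      -> 70
bipush 3  -> 70 3
isub      -> 67
ineg      -> -67

-67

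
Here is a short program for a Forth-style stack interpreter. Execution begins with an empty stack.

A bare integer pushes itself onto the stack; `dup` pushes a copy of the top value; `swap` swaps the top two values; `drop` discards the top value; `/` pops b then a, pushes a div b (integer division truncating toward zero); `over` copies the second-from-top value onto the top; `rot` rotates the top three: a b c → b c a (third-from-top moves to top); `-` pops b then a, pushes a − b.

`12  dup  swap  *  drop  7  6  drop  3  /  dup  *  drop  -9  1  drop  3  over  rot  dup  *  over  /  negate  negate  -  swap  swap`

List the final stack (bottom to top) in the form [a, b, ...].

12     : 12
dup    : 12 12
swap   : 12 12
*      : 144
drop   : (empty)
7      : 7
6      : 7 6
drop   : 7
3      : 7 3
/      : 2
dup    : 2 2
*      : 4
drop   : (empty)
-9     : -9
1      : -9 1
drop   : -9
3      : -9 3
over   : -9 3 -9
rot    : 3 -9 -9
dup    : 3 -9 -9 -9
*      : 3 -9 81
over   : 3 -9 81 -9
/      : 3 -9 -9
negate : 3 -9 9
negate : 3 -9 -9
-      : 3 0
swap   : 0 3
swap   : 3 0

[3, 0]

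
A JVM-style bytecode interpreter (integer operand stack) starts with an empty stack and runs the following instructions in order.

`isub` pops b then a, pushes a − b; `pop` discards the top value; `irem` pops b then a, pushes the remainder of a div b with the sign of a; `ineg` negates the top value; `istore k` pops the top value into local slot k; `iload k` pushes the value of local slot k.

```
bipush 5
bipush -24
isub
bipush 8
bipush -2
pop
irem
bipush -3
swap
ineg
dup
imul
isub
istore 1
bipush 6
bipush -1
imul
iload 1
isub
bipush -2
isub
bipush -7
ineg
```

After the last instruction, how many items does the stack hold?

bipush 5   : 5
bipush -24 : 5 -24
isub       : 29
bipush 8   : 29 8
bipush -2  : 29 8 -2
pop        : 29 8
irem       : 5
bipush -3  : 5 -3
swap       : -3 5
ineg       : -3 -5
dup        : -3 -5 -5
imul       : -3 25
isub       : -28
istore 1   : (empty)
bipush 6   : 6
bipush -1  : 6 -1
imul       : -6
iload 1    : -6 -28
isub       : 22
bipush -2  : 22 -2
isub       : 24
bipush -7  : 24 -7
ineg       : 24 7

2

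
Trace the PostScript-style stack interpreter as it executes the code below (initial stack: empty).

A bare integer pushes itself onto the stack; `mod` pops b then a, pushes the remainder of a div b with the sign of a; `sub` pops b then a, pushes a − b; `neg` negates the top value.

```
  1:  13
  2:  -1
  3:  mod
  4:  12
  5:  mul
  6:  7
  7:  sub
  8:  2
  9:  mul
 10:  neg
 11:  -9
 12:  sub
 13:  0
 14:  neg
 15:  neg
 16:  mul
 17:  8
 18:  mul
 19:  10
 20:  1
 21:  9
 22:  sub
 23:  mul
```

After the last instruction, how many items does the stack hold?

2

13   [13]
-1   [13, -1]
mod  [0]
12   [0, 12]
mul  [0]
7    [0, 7]
sub  [-7]
2    [-7, 2]
mul  [-14]
neg  [14]
-9   [14, -9]
sub  [23]
0    [23, 0]
neg  [23, 0]
neg  [23, 0]
mul  [0]
8    [0, 8]
mul  [0]
10   [0, 10]
1    [0, 10, 1]
9    [0, 10, 1, 9]
sub  [0, 10, -8]
mul  [0, -80]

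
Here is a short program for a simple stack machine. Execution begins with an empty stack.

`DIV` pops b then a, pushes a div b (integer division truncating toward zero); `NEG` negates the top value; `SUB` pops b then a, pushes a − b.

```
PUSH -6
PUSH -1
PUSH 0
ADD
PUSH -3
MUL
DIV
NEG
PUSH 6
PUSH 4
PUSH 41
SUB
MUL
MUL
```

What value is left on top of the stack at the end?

-444

PUSH -6 → [-6]
PUSH -1 → [-6, -1]
PUSH 0  → [-6, -1, 0]
ADD     → [-6, -1]
PUSH -3 → [-6, -1, -3]
MUL     → [-6, 3]
DIV     → [-2]
NEG     → [2]
PUSH 6  → [2, 6]
PUSH 4  → [2, 6, 4]
PUSH 41 → [2, 6, 4, 41]
SUB     → [2, 6, -37]
MUL     → [2, -222]
MUL     → [-444]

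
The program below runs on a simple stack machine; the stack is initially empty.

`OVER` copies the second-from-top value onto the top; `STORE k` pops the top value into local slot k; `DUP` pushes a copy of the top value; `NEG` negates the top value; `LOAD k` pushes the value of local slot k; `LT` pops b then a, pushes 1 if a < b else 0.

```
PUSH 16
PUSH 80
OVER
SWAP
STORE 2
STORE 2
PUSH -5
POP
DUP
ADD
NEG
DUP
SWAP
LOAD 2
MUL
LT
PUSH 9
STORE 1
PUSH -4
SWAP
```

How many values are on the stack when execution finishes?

PUSH 16 : 16
PUSH 80 : 16 80
OVER    : 16 80 16
SWAP    : 16 16 80
STORE 2 : 16 16
STORE 2 : 16
PUSH -5 : 16 -5
POP     : 16
DUP     : 16 16
ADD     : 32
NEG     : -32
DUP     : -32 -32
SWAP    : -32 -32
LOAD 2  : -32 -32 16
MUL     : -32 -512
LT      : 0
PUSH 9  : 0 9
STORE 1 : 0
PUSH -4 : 0 -4
SWAP    : -4 0

2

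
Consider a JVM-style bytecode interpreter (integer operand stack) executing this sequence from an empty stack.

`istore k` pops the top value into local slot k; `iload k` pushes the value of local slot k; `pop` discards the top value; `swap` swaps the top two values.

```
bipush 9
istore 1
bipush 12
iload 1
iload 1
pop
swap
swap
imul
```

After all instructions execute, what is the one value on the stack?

bipush 9  -> 9
istore 1  -> (empty)
bipush 12 -> 12
iload 1   -> 12 9
iload 1   -> 12 9 9
pop       -> 12 9
swap      -> 9 12
swap      -> 12 9
imul      -> 108

108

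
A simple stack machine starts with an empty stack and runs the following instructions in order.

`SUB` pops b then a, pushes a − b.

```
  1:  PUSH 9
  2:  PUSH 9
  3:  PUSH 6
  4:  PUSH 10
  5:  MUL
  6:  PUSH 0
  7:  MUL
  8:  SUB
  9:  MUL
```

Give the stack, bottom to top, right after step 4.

[9, 9, 6, 10]

PUSH 9  -> [9]
PUSH 9  -> [9, 9]
PUSH 6  -> [9, 9, 6]
PUSH 10 -> [9, 9, 6, 10]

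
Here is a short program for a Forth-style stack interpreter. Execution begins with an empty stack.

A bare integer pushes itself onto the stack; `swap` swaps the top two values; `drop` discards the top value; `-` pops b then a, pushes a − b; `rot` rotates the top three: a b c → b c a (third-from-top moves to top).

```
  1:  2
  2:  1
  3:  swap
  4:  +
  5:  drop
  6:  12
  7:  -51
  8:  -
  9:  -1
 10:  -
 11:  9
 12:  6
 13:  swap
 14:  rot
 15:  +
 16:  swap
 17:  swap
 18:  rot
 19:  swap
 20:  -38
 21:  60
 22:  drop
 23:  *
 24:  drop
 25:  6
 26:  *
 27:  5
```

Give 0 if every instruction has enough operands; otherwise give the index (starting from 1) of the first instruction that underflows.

2    : [2]
1    : [2, 1]
swap : [1, 2]
+    : [3]
drop : []
12   : [12]
-51  : [12, -51]
-    : [63]
-1   : [63, -1]
-    : [64]
9    : [64, 9]
6    : [64, 9, 6]
swap : [64, 6, 9]
rot  : [6, 9, 64]
+    : [6, 73]
swap : [73, 6]
swap : [6, 73]
rot  — needs 3 operands, stack has 2 → underflow

18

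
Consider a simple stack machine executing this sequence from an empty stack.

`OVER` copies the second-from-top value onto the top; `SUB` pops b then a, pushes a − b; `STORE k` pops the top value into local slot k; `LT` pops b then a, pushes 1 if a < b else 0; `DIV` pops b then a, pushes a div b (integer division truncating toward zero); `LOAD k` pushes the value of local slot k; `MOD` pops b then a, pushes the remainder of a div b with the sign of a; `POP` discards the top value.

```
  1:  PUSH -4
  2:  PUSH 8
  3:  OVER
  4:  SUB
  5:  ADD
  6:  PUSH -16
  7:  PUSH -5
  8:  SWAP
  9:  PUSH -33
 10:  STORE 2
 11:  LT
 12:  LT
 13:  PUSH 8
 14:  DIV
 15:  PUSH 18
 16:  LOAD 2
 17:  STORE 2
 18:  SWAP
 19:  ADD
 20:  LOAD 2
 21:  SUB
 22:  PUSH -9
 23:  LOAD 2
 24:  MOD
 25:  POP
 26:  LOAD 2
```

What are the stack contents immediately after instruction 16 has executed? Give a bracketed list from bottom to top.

PUSH -4  : -4
PUSH 8   : -4 8
OVER     : -4 8 -4
SUB      : -4 12
ADD      : 8
PUSH -16 : 8 -16
PUSH -5  : 8 -16 -5
SWAP     : 8 -5 -16
PUSH -33 : 8 -5 -16 -33
STORE 2  : 8 -5 -16
LT       : 8 0
LT       : 0
PUSH 8   : 0 8
DIV      : 0
PUSH 18  : 0 18
LOAD 2   : 0 18 -33

[0, 18, -33]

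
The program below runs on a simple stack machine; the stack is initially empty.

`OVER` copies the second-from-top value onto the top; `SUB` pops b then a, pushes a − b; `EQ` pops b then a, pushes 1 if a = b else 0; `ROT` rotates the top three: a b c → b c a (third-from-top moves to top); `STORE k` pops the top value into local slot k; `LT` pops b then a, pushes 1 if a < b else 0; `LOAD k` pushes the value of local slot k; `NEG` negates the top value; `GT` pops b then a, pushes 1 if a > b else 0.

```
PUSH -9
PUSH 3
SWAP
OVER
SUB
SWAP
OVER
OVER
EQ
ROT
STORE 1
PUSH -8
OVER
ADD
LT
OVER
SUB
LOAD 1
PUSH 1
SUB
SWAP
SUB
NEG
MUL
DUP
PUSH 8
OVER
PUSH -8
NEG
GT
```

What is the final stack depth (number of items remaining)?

PUSH -9 -> -9
PUSH 3  -> -9 3
SWAP    -> 3 -9
OVER    -> 3 -9 3
SUB     -> 3 -12
SWAP    -> -12 3
OVER    -> -12 3 -12
OVER    -> -12 3 -12 3
EQ      -> -12 3 0
ROT     -> 3 0 -12
STORE 1 -> 3 0
PUSH -8 -> 3 0 -8
OVER    -> 3 0 -8 0
ADD     -> 3 0 -8
LT      -> 3 0
OVER    -> 3 0 3
SUB     -> 3 -3
LOAD 1  -> 3 -3 -12
PUSH 1  -> 3 -3 -12 1
SUB     -> 3 -3 -13
SWAP    -> 3 -13 -3
SUB     -> 3 -10
NEG     -> 3 10
MUL     -> 30
DUP     -> 30 30
PUSH 8  -> 30 30 8
OVER    -> 30 30 8 30
PUSH -8 -> 30 30 8 30 -8
NEG     -> 30 30 8 30 8
GT      -> 30 30 8 1

4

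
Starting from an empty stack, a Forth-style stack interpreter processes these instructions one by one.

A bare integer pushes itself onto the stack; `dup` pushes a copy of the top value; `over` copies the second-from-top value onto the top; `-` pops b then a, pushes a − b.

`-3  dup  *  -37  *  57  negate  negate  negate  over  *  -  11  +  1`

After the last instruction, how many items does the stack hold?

-3     -> -3
dup    -> -3 -3
*      -> 9
-37    -> 9 -37
*      -> -333
57     -> -333 57
negate -> -333 -57
negate -> -333 57
negate -> -333 -57
over   -> -333 -57 -333
*      -> -333 18981
-      -> -19314
11     -> -19314 11
+      -> -19303
1      -> -19303 1

2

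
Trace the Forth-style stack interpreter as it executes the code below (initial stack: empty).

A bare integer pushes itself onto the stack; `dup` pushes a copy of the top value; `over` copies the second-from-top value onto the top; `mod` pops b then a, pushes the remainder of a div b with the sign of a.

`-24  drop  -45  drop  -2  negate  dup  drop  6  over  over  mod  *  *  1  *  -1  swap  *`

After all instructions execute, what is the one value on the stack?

-24

-24     -24
drop    (empty)
-45     -45
drop    (empty)
-2      -2
negate  2
dup     2 2
drop    2
6       2 6
over    2 6 2
over    2 6 2 6
mod     2 6 2
*       2 12
*       24
1       24 1
*       24
-1      24 -1
swap    -1 24
*       -24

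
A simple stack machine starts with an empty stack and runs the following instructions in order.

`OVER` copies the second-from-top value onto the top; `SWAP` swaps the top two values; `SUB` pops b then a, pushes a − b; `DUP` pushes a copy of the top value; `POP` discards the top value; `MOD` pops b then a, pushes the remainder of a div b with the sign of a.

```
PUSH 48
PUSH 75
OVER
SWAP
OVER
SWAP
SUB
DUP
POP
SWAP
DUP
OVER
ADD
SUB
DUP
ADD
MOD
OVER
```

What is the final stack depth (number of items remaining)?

PUSH 48 -> [48]
PUSH 75 -> [48, 75]
OVER    -> [48, 75, 48]
SWAP    -> [48, 48, 75]
OVER    -> [48, 48, 75, 48]
SWAP    -> [48, 48, 48, 75]
SUB     -> [48, 48, -27]
DUP     -> [48, 48, -27, -27]
POP     -> [48, 48, -27]
SWAP    -> [48, -27, 48]
DUP     -> [48, -27, 48, 48]
OVER    -> [48, -27, 48, 48, 48]
ADD     -> [48, -27, 48, 96]
SUB     -> [48, -27, -48]
DUP     -> [48, -27, -48, -48]
ADD     -> [48, -27, -96]
MOD     -> [48, -27]
OVER    -> [48, -27, 48]

3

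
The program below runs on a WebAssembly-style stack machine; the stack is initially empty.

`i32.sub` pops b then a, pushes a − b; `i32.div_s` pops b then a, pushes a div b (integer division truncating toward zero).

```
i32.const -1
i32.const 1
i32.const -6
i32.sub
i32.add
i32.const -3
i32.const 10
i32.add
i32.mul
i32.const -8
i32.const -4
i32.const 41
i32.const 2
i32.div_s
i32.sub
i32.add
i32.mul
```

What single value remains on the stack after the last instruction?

i32.const -1 -> -1
i32.const 1  -> -1 1
i32.const -6 -> -1 1 -6
i32.sub      -> -1 7
i32.add      -> 6
i32.const -3 -> 6 -3
i32.const 10 -> 6 -3 10
i32.add      -> 6 7
i32.mul      -> 42
i32.const -8 -> 42 -8
i32.const -4 -> 42 -8 -4
i32.const 41 -> 42 -8 -4 41
i32.const 2  -> 42 -8 -4 41 2
i32.div_s    -> 42 -8 -4 20
i32.sub      -> 42 -8 -24
i32.add      -> 42 -32
i32.mul      -> -1344

-1344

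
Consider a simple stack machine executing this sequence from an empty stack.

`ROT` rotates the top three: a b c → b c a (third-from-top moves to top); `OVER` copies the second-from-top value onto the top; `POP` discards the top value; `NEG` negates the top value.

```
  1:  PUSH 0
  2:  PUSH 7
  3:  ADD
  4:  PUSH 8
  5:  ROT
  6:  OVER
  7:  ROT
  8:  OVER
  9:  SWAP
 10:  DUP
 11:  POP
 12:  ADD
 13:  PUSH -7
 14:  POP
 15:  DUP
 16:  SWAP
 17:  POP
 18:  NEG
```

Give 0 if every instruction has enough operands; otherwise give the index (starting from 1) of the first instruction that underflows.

5

PUSH 0 -> [0]
PUSH 7 -> [0, 7]
ADD    -> [7]
PUSH 8 -> [7, 8]
ROT  — needs 3 operands, stack has 2 → underflow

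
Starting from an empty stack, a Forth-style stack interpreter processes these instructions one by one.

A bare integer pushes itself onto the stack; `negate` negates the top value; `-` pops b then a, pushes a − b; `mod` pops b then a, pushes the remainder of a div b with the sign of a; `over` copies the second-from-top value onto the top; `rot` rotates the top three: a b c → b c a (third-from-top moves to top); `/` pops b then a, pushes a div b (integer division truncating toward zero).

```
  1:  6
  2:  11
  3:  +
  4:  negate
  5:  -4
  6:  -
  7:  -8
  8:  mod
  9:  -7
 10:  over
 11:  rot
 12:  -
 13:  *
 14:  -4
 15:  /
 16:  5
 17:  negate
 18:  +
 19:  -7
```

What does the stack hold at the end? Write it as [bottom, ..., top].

6       6
11      6 11
+       17
negate  -17
-4      -17 -4
-       -13
-8      -13 -8
mod     -5
-7      -5 -7
over    -5 -7 -5
rot     -7 -5 -5
-       -7 0
*       0
-4      0 -4
/       0
5       0 5
negate  0 -5
+       -5
-7      -5 -7

[-5, -7]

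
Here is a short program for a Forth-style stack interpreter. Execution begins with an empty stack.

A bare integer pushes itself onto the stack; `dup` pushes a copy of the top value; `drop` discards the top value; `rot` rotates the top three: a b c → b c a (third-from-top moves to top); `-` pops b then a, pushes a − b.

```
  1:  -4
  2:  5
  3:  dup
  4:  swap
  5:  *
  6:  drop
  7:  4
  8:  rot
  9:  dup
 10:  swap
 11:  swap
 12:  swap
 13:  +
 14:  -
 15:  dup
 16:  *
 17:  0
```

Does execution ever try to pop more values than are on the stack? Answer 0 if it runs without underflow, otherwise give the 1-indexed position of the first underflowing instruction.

8

-4    [-4]
5     [-4, 5]
dup   [-4, 5, 5]
swap  [-4, 5, 5]
*     [-4, 25]
drop  [-4]
4     [-4, 4]
rot  — needs 3 operands, stack has 2 → underflow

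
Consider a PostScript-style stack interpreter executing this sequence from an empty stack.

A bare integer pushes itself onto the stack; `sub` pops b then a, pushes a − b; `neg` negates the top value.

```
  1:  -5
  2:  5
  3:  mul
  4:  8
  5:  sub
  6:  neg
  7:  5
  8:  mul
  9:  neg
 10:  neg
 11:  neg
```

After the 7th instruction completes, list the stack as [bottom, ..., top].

[33, 5]

-5  -> -5
5   -> -5 5
mul -> -25
8   -> -25 8
sub -> -33
neg -> 33
5   -> 33 5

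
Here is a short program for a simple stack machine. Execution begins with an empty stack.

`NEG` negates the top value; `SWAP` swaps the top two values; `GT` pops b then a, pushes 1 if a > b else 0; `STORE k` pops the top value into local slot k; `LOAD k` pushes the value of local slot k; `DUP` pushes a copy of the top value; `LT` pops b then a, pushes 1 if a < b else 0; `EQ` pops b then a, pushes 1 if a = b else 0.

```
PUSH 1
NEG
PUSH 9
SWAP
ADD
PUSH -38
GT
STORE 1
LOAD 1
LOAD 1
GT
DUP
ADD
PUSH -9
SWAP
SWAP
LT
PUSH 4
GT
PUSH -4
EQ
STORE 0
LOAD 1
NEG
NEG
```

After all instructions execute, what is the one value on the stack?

1

PUSH 1    [1]
NEG       [-1]
PUSH 9    [-1, 9]
SWAP      [9, -1]
ADD       [8]
PUSH -38  [8, -38]
GT        [1]
STORE 1   []
LOAD 1    [1]
LOAD 1    [1, 1]
GT        [0]
DUP       [0, 0]
ADD       [0]
PUSH -9   [0, -9]
SWAP      [-9, 0]
SWAP      [0, -9]
LT        [0]
PUSH 4    [0, 4]
GT        [0]
PUSH -4   [0, -4]
EQ        [0]
STORE 0   []
LOAD 1    [1]
NEG       [-1]
NEG       [1]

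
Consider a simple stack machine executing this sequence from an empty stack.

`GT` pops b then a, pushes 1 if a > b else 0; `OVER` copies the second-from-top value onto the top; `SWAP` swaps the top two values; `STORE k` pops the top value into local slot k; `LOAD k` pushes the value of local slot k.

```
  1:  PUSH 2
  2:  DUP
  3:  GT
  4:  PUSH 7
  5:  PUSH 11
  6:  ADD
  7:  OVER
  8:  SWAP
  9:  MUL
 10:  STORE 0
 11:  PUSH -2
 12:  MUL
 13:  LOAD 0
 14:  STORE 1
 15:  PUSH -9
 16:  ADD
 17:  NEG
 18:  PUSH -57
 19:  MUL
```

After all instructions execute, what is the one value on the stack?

PUSH 2    [2]
DUP       [2, 2]
GT        [0]
PUSH 7    [0, 7]
PUSH 11   [0, 7, 11]
ADD       [0, 18]
OVER      [0, 18, 0]
SWAP      [0, 0, 18]
MUL       [0, 0]
STORE 0   [0]
PUSH -2   [0, -2]
MUL       [0]
LOAD 0    [0, 0]
STORE 1   [0]
PUSH -9   [0, -9]
ADD       [-9]
NEG       [9]
PUSH -57  [9, -57]
MUL       [-513]

-513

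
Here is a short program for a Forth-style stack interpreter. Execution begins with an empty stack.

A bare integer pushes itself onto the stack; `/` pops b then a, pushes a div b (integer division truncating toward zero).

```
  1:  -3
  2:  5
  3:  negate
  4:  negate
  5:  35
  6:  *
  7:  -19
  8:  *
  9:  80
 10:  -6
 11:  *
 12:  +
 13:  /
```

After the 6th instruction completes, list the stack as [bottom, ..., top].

[-3, 175]

-3      -3
5       -3 5
negate  -3 -5
negate  -3 5
35      -3 5 35
*       -3 175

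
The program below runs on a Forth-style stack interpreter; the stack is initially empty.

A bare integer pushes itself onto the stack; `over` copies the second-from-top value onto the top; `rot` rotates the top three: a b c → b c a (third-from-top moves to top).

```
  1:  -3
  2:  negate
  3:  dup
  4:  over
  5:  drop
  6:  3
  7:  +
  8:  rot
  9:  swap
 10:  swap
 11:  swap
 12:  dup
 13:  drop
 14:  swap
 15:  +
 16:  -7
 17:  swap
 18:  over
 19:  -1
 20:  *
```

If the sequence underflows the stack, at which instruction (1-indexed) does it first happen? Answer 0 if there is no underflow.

-3      [-3]
negate  [3]
dup     [3, 3]
over    [3, 3, 3]
drop    [3, 3]
3       [3, 3, 3]
+       [3, 6]
rot  — needs 3 operands, stack has 2 → underflow

8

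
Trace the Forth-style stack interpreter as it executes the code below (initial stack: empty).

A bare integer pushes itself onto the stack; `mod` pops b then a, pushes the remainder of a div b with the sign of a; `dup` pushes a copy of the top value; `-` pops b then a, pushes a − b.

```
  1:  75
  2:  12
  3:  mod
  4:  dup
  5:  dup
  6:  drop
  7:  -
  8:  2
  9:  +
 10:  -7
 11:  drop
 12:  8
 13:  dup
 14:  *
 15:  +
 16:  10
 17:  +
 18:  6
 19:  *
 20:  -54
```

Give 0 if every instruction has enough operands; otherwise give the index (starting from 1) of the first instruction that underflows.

0

75    [75]
12    [75, 12]
mod   [3]
dup   [3, 3]
dup   [3, 3, 3]
drop  [3, 3]
-     [0]
2     [0, 2]
+     [2]
-7    [2, -7]
drop  [2]
8     [2, 8]
dup   [2, 8, 8]
*     [2, 64]
+     [66]
10    [66, 10]
+     [76]
6     [76, 6]
*     [456]
-54   [456, -54]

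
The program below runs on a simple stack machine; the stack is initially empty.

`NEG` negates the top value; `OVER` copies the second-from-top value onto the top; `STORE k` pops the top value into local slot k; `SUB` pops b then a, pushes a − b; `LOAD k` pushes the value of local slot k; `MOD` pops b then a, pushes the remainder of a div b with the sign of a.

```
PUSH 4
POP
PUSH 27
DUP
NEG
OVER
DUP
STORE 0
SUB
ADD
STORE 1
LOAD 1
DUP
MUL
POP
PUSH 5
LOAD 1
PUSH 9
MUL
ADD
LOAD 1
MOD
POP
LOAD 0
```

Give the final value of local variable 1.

-27

PUSH 4   4
POP      (empty)
PUSH 27  27
DUP      27 27
NEG      27 -27
OVER     27 -27 27
DUP      27 -27 27 27
STORE 0  27 -27 27
SUB      27 -54
ADD      -27
STORE 1  (empty)
LOAD 1   -27
DUP      -27 -27
MUL      729
POP      (empty)
PUSH 5   5
LOAD 1   5 -27
PUSH 9   5 -27 9
MUL      5 -243
ADD      -238
LOAD 1   -238 -27
MOD      -22
POP      (empty)
LOAD 0   27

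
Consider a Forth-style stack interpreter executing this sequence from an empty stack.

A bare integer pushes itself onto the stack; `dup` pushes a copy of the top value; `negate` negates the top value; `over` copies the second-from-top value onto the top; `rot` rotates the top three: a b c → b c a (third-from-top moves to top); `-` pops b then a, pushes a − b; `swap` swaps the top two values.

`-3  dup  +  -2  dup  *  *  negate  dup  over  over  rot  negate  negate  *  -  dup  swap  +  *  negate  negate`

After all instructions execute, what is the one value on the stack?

-26496

-3     : [-3]
dup    : [-3, -3]
+      : [-6]
-2     : [-6, -2]
dup    : [-6, -2, -2]
*      : [-6, 4]
*      : [-24]
negate : [24]
dup    : [24, 24]
over   : [24, 24, 24]
over   : [24, 24, 24, 24]
rot    : [24, 24, 24, 24]
negate : [24, 24, 24, -24]
negate : [24, 24, 24, 24]
*      : [24, 24, 576]
-      : [24, -552]
dup    : [24, -552, -552]
swap   : [24, -552, -552]
+      : [24, -1104]
*      : [-26496]
negate : [26496]
negate : [-26496]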